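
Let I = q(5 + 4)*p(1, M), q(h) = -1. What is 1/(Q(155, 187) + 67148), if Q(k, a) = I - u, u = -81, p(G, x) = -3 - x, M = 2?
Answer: 1/67234 ≈ 1.4873e-5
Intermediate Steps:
I = 5 (I = -(-3 - 1*2) = -(-3 - 2) = -1*(-5) = 5)
Q(k, a) = 86 (Q(k, a) = 5 - 1*(-81) = 5 + 81 = 86)
1/(Q(155, 187) + 67148) = 1/(86 + 67148) = 1/67234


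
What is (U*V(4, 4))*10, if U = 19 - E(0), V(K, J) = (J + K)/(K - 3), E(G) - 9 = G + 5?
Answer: 400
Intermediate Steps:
E(G) = 14 + G (E(G) = 9 + (G + 5) = 9 + (5 + G) = 14 + G)
V(K, J) = (J + K)/(-3 + K)
U = 5 (U = 19 - (14 + 0) = 19 - 1*14 = 19 - 14 = 5)
(U*V(4, 4))*10 = (5*((4 + 4)/(-3 + 4)))*10 = (5*(8/1))*10 = (5*(1*8))*10 = (5*8)*10 = 40*10 = 400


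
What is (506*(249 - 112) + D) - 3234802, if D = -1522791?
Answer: -4688271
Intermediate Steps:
(506*(249 - 112) + D) - 3234802 = (506*(249 - 112) - 1522791) - 3234802 = (506*137 - 1522791) - 3234802 = (69322 - 1522791) - 3234802 = -1453469 - 3234802 = -4688271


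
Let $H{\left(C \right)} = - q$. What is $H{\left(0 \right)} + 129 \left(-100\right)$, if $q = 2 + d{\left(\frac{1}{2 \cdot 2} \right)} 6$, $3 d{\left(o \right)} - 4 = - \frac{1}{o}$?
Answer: $-12902$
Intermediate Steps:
$d{\left(o \right)} = \frac{4}{3} - \frac{1}{3 o}$ ($d{\left(o \right)} = \frac{4}{3} + \frac{\left(-1\right) \frac{1}{o}}{3} = \frac{4}{3} - \frac{1}{3 o}$)
$q = 2$ ($q = 2 + \frac{-1 + 4 \frac{1}{2 \cdot 2}}{3 \frac{1}{2 \cdot 2}} \cdot 6 = 2 + \frac{-1 + 4 \cdot \frac{1}{2} \cdot \frac{1}{2}}{3 \cdot \frac{1}{2} \cdot \frac{1}{2}} \cdot 6 = 2 + \frac{\frac{1}{\frac{1}{4}} \left(-1 + 4 \cdot \frac{1}{4}\right)}{3} \cdot 6 = 2 + \frac{1}{3} \cdot 4 \left(-1 + 1\right) 6 = 2 + \frac{1}{3} \cdot 4 \cdot 0 \cdot 6 = 2 + 0 \cdot 6 = 2 + 0 = 2$)
$H{\left(C \right)} = -2$ ($H{\left(C \right)} = \left(-1\right) 2 = -2$)
$H{\left(0 \right)} + 129 \left(-100\right) = -2 + 129 \left(-100\right) = -2 - 12900 = -12902$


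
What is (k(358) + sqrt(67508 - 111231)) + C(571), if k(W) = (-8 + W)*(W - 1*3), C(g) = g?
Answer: 124821 + I*sqrt(43723) ≈ 1.2482e+5 + 209.1*I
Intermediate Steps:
k(W) = (-8 + W)*(-3 + W) (k(W) = (-8 + W)*(W - 3) = (-8 + W)*(-3 + W))
(k(358) + sqrt(67508 - 111231)) + C(571) = ((24 + 358**2 - 11*358) + sqrt(67508 - 111231)) + 571 = ((24 + 128164 - 3938) + sqrt(-43723)) + 571 = (124250 + I*sqrt(43723)) + 571 = 124821 + I*sqrt(43723)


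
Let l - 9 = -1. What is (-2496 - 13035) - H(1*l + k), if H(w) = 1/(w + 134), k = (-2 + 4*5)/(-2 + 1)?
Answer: -1925845/124 ≈ -15531.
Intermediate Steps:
l = 8 (l = 9 - 1 = 8)
k = -18 (k = (-2 + 20)/(-1) = 18*(-1) = -18)
H(w) = 1/(134 + w)
(-2496 - 13035) - H(1*l + k) = (-2496 - 13035) - 1/(134 + (1*8 - 18)) = -15531 - 1/(134 + (8 - 18)) = -15531 - 1/(134 - 10) = -15531 - 1/124 = -1925845/124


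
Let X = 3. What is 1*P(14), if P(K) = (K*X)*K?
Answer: 588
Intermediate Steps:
P(K) = 3*K**2 (P(K) = (K*3)*K = (3*K)*K = 3*K**2)
1*P(14) = 1*(3*14**2) = 1*(3*196) = 1*588 = 588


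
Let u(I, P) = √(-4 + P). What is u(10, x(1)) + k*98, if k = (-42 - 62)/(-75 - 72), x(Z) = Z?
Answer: 208/3 + I*√3 ≈ 69.333 + 1.732*I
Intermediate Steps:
k = 104/147 (k = -104/(-147) = -104*(-1/147) = 104/147 ≈ 0.70748)
u(10, x(1)) + k*98 = √(-4 + 1) + (104/147)*98 = √(-3) + 208/3 = I*√3 + 208/3 = 208/3 + I*√3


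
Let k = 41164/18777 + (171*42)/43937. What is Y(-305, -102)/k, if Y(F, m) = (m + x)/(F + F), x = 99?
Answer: 2475015147/1185522240020 ≈ 0.0020877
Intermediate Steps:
k = 1943479082/825005049 (k = 41164*(1/18777) + 7182*(1/43937) = 41164/18777 + 7182/43937 = 1943479082/825005049 ≈ 2.3557)
Y(F, m) = (99 + m)/(2*F) (Y(F, m) = (m + 99)/(F + F) = (99 + m)/((2*F)) = (99 + m)*(1/(2*F)) = (99 + m)/(2*F))
Y(-305, -102)/k = ((½)*(99 - 102)/(-305))/(1943479082/825005049) = ((½)*(-1/305)*(-3))*(825005049/1943479082) = (3/610)*(825005049/1943479082) = 2475015147/1185522240020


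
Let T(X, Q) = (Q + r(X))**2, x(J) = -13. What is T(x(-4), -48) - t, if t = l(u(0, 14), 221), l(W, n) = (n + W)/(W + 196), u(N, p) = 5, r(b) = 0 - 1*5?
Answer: 564383/201 ≈ 2807.9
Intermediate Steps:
r(b) = -5 (r(b) = 0 - 5 = -5)
l(W, n) = (W + n)/(196 + W)
t = 226/201 (t = (5 + 221)/(196 + 5) = 226/201 ≈ 1.1244)
T(X, Q) = (-5 + Q)**2 (T(X, Q) = (Q - 5)**2 = (-5 + Q)**2)
T(x(-4), -48) - t = (-5 - 48)**2 - 1*226/201 = (-53)**2 - 226/201 = 2809 - 226/201 = 564383/201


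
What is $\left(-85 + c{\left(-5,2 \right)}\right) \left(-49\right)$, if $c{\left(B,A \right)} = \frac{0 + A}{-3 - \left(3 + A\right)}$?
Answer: $\frac{16709}{4} \approx 4177.3$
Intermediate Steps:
$c{\left(B,A \right)} = \frac{A}{-6 - A}$
$\left(-85 + c{\left(-5,2 \right)}\right) \left(-49\right) = \left(-85 - \frac{2}{6 + 2}\right) \left(-49\right) = \left(-85 - \frac{2}{8}\right) \left(-49\right) = \left(-85 - 2 \cdot \frac{1}{8}\right) \left(-49\right) = \left(-85 - \frac{1}{4}\right) \left(-49\right) = \left(- \frac{341}{4}\right) \left(-49\right) = \frac{16709}{4}$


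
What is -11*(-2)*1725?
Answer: 37950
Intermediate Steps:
-11*(-2)*1725 = 22*1725 = 37950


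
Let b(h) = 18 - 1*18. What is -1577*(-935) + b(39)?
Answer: 1474495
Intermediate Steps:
b(h) = 0 (b(h) = 18 - 18 = 0)
-1577*(-935) + b(39) = -1577*(-935) + 0 = 1474495 + 0 = 1474495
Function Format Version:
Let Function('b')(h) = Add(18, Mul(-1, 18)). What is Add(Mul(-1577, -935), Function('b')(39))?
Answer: 1474495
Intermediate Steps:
Function('b')(h) = 0 (Function('b')(h) = Add(18, -18) = 0)
Add(Mul(-1577, -935), Function('b')(39)) = Add(Mul(-1577, -935), 0) = Add(1474495, 0) = 1474495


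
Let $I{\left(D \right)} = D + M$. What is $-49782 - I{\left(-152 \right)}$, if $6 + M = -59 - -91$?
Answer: $-49656$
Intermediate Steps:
$M = 26$ ($M = -6 - -32 = -6 + \left(-59 + 91\right) = -6 + 32 = 26$)
$I{\left(D \right)} = 26 + D$ ($I{\left(D \right)} = D + 26 = 26 + D$)
$-49782 - I{\left(-152 \right)} = -49782 - \left(26 - 152\right) = -49782 - -126 = -49782 + 126 = -49656$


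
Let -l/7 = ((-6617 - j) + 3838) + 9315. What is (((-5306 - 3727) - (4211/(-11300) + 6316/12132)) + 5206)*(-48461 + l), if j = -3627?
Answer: 7843945217871637/17136450 ≈ 4.5773e+8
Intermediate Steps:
l = -71141 (l = -7*(((-6617 - 1*(-3627)) + 3838) + 9315) = -7*(((-6617 + 3627) + 3838) + 9315) = -7*((-2990 + 3838) + 9315) = -7*(848 + 9315) = -7*10163 = -71141)
(((-5306 - 3727) - (4211/(-11300) + 6316/12132)) + 5206)*(-48461 + l) = (((-5306 - 3727) - (4211/(-11300) + 6316/12132)) + 5206)*(-48461 - 71141) = ((-9033 - (4211*(-1/11300) + 6316*(1/12132))) + 5206)*(-119602) = ((-9033 - (-4211/11300 + 1579/3033)) + 5206)*(-119602) = ((-9033 - 1*5070737/34272900) + 5206)*(-119602) = ((-9033 - 5070737/34272900) + 5206)*(-119602) = (-309592176437/34272900 + 5206)*(-119602) = -131167459037/34272900*(-119602) = 7843945217871637/17136450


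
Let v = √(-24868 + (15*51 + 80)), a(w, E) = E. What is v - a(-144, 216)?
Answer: -216 + I*√24023 ≈ -216.0 + 154.99*I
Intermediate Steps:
v = I*√24023 (v = √(-24868 + (765 + 80)) = √(-24868 + 845) = √(-24023) = I*√24023 ≈ 154.99*I)
v - a(-144, 216) = I*√24023 - 1*216 = I*√24023 - 216 = -216 + I*√24023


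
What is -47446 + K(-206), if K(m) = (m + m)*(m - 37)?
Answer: 52670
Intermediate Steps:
K(m) = 2*m*(-37 + m) (K(m) = (2*m)*(-37 + m) = 2*m*(-37 + m))
-47446 + K(-206) = -47446 + 2*(-206)*(-37 - 206) = -47446 + 2*(-206)*(-243) = -47446 + 100116 = 52670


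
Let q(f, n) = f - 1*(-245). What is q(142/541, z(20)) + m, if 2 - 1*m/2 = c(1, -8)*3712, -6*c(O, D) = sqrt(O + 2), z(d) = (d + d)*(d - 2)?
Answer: 134851/541 + 3712*sqrt(3)/3 ≈ 2392.4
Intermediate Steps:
z(d) = 2*d*(-2 + d) (z(d) = (2*d)*(-2 + d) = 2*d*(-2 + d))
c(O, D) = -sqrt(2 + O)/6 (c(O, D) = -sqrt(O + 2)/6 = -sqrt(2 + O)/6)
q(f, n) = 245 + f (q(f, n) = f + 245 = 245 + f)
m = 4 + 3712*sqrt(3)/3 (m = 4 - 2*(-sqrt(2 + 1)/6)*3712 = 4 - 2*(-sqrt(3)/6)*3712 = 4 - (-3712)*sqrt(3)/3 = 4 + 3712*sqrt(3)/3 ≈ 2147.1)
q(142/541, z(20)) + m = (245 + 142/541) + (4 + 3712*sqrt(3)/3) = 132687/541 + (4 + 3712*sqrt(3)/3) = 134851/541 + 3712*sqrt(3)/3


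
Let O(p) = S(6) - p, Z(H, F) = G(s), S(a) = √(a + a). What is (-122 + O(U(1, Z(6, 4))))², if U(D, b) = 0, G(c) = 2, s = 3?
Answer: 14896 - 488*√3 ≈ 14051.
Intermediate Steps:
S(a) = √2*√a (S(a) = √(2*a) = √2*√a)
Z(H, F) = 2
O(p) = -p + 2*√3 (O(p) = √2*√6 - p = 2*√3 - p = -p + 2*√3)
(-122 + O(U(1, Z(6, 4))))² = (-122 + (-1*0 + 2*√3))² = (-122 + (0 + 2*√3))² = (-122 + 2*√3)²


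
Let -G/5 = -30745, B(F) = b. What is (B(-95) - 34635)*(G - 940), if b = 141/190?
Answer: -201080613513/38 ≈ -5.2916e+9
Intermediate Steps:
b = 141/190 (b = 141*(1/190) = 141/190 ≈ 0.74211)
B(F) = 141/190
G = 153725 (G = -5*(-30745) = 153725)
(B(-95) - 34635)*(G - 940) = (141/190 - 34635)*(153725 - 940) = -6580509/190*152785 = -201080613513/38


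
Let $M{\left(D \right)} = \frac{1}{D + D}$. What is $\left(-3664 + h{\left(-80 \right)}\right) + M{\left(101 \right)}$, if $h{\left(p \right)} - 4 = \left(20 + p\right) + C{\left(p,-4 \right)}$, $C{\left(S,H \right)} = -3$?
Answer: $- \frac{752045}{202} \approx -3723.0$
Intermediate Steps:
$M{\left(D \right)} = \frac{1}{2 D}$
$h{\left(p \right)} = 21 + p$ ($h{\left(p \right)} = 4 + \left(\left(20 + p\right) - 3\right) = 4 + \left(17 + p\right) = 21 + p$)
$\left(-3664 + h{\left(-80 \right)}\right) + M{\left(101 \right)} = \left(-3664 + \left(21 - 80\right)\right) + \frac{1}{2 \cdot 101} = \left(-3664 - 59\right) + \frac{1}{2} \cdot \frac{1}{101} = -3723 + \frac{1}{202} = - \frac{752045}{202}$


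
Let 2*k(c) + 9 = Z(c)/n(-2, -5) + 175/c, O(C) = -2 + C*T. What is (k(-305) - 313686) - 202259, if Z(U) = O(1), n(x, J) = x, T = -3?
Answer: -125891443/244 ≈ -5.1595e+5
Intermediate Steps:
O(C) = -2 - 3*C (O(C) = -2 + C*(-3) = -2 - 3*C)
Z(U) = -5 (Z(U) = -2 - 3*1 = -2 - 3 = -5)
k(c) = -13/4 + 175/(2*c) (k(c) = -9/2 + (-5/(-2) + 175/c)/2 = -9/2 + (-5*(-1/2) + 175/c)/2 = -9/2 + (5/2 + 175/c)/2 = -9/2 + (5/4 + 175/(2*c)) = -13/4 + 175/(2*c))
(k(-305) - 313686) - 202259 = ((1/4)*(350 - 13*(-305))/(-305) - 313686) - 202259 = ((1/4)*(-1/305)*(350 + 3965) - 313686) - 202259 = ((1/4)*(-1/305)*4315 - 313686) - 202259 = (-863/244 - 313686) - 202259 = -76540247/244 - 202259 = -125891443/244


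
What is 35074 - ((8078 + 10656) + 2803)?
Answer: 13537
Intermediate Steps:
35074 - ((8078 + 10656) + 2803) = 35074 - (18734 + 2803) = 35074 - 1*21537 = 35074 - 21537 = 13537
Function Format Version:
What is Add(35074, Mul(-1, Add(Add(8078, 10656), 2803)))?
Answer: 13537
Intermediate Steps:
Add(35074, Mul(-1, Add(Add(8078, 10656), 2803))) = Add(35074, Mul(-1, Add(18734, 2803))) = Add(35074, Mul(-1, 21537)) = Add(35074, -21537) = 13537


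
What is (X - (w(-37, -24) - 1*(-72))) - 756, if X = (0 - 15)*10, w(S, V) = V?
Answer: -954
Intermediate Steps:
X = -150 (X = -15*10 = -150)
(X - (w(-37, -24) - 1*(-72))) - 756 = (-150 - (-24 - 1*(-72))) - 756 = (-150 - (-24 + 72)) - 756 = (-150 - 1*48) - 756 = (-150 - 48) - 756 = -198 - 756 = -954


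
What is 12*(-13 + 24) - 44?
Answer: 88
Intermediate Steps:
12*(-13 + 24) - 44 = 12*11 - 44 = 132 - 44 = 88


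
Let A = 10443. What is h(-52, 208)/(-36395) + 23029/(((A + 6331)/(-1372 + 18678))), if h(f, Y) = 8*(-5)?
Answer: 1450485938519/61048973 ≈ 23759.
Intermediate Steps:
h(f, Y) = -40
h(-52, 208)/(-36395) + 23029/(((A + 6331)/(-1372 + 18678))) = -40/(-36395) + 23029/(((10443 + 6331)/(-1372 + 18678))) = -40*(-1/36395) + 23029/((16774/17306)) = 8/7279 + 23029/((16774*(1/17306))) = 8/7279 + 23029/(8387/8653) = 8/7279 + 23029*(8653/8387) = 8/7279 + 199269937/8387 = 1450485938519/61048973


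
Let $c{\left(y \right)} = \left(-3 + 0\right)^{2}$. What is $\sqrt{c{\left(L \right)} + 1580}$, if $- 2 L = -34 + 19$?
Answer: $\sqrt{1589} \approx 39.862$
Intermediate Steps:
$L = \frac{15}{2}$ ($L = - \frac{-34 + 19}{2} = \left(- \frac{1}{2}\right) \left(-15\right) = \frac{15}{2} \approx 7.5$)
$c{\left(y \right)} = 9$ ($c{\left(y \right)} = \left(-3\right)^{2} = 9$)
$\sqrt{c{\left(L \right)} + 1580} = \sqrt{9 + 1580} = \sqrt{1589}$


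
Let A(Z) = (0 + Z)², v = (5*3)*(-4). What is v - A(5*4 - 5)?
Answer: -285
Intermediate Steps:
v = -60 (v = 15*(-4) = -60)
A(Z) = Z²
v - A(5*4 - 5) = -60 - (5*4 - 5)² = -60 - (20 - 5)² = -60 - 1*15² = -60 - 1*225 = -60 - 225 = -285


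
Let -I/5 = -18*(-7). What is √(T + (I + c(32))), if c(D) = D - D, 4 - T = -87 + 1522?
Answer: 3*I*√229 ≈ 45.398*I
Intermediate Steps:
T = -1431 (T = 4 - (-87 + 1522) = 4 - 1*1435 = 4 - 1435 = -1431)
c(D) = 0
I = -630 (I = -(-90)*(-7) = -5*126 = -630)
√(T + (I + c(32))) = √(-1431 + (-630 + 0)) = √(-1431 - 630) = √(-2061) = 3*I*√229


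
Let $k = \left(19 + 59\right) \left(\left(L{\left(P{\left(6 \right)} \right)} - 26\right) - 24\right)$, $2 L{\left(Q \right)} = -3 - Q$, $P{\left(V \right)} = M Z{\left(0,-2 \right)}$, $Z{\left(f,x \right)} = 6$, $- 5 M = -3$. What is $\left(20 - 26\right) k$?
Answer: $\frac{124722}{5} \approx 24944.0$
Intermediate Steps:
$M = \frac{3}{5}$ ($M = \left(- \frac{1}{5}\right) \left(-3\right) = \frac{3}{5} \approx 0.6$)
$P{\left(V \right)} = \frac{18}{5}$ ($P{\left(V \right)} = \frac{3}{5} \cdot 6 = \frac{18}{5}$)
$L{\left(Q \right)} = - \frac{3}{2} - \frac{Q}{2}$ ($L{\left(Q \right)} = \frac{-3 - Q}{2} = - \frac{3}{2} - \frac{Q}{2}$)
$k = - \frac{20787}{5}$ ($k = \left(19 + 59\right) \left(\left(\left(- \frac{3}{2} - \frac{9}{5}\right) - 26\right) - 24\right) = 78 \left(\left(\left(- \frac{3}{2} - \frac{9}{5}\right) - 26\right) - 24\right) = 78 \left(\left(- \frac{33}{10} - 26\right) - 24\right) = 78 \left(- \frac{293}{10} - 24\right) = 78 \left(- \frac{533}{10}\right) = - \frac{20787}{5} \approx -4157.4$)
$\left(20 - 26\right) k = \left(20 - 26\right) \left(- \frac{20787}{5}\right) = \left(-6\right) \left(- \frac{20787}{5}\right) = \frac{124722}{5}$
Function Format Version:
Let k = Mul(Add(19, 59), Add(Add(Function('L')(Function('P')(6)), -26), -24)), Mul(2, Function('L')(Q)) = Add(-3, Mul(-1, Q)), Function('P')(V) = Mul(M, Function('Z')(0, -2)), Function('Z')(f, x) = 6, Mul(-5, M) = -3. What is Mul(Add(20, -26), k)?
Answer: Rational(124722, 5) ≈ 24944.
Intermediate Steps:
M = Rational(3, 5) (M = Mul(Rational(-1, 5), -3) = Rational(3, 5) ≈ 0.60000)
Function('P')(V) = Rational(18, 5) (Function('P')(V) = Mul(Rational(3, 5), 6) = Rational(18, 5))
Function('L')(Q) = Add(Rational(-3, 2), Mul(Rational(-1, 2), Q)) (Function('L')(Q) = Mul(Rational(1, 2), Add(-3, Mul(-1, Q))) = Add(Rational(-3, 2), Mul(Rational(-1, 2), Q)))
k = Rational(-20787, 5) (k = Mul(Add(19, 59), Add(Add(Add(Rational(-3, 2), Mul(Rational(-1, 2), Rational(18, 5))), -26), -24)) = Mul(78, Add(Add(Add(Rational(-3, 2), Rational(-9, 5)), -26), -24)) = Mul(78, Add(Add(Rational(-33, 10), -26), -24)) = Mul(78, Add(Rational(-293, 10), -24)) = Mul(78, Rational(-533, 10)) = Rational(-20787, 5) ≈ -4157.4)
Mul(Add(20, -26), k) = Mul(Add(20, -26), Rational(-20787, 5)) = Mul(-6, Rational(-20787, 5)) = Rational(124722, 5)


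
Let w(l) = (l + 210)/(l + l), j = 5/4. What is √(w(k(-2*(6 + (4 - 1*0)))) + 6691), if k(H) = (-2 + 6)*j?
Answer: 5*√1074/2 ≈ 81.930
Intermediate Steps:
j = 5/4 (j = 5*(¼) = 5/4 ≈ 1.2500)
k(H) = 5 (k(H) = (-2 + 6)*(5/4) = 4*(5/4) = 5)
w(l) = (210 + l)/(2*l) (w(l) = (210 + l)/((2*l)) = (210 + l)*(1/(2*l)) = (210 + l)/(2*l))
√(w(k(-2*(6 + (4 - 1*0)))) + 6691) = √((½)*(210 + 5)/5 + 6691) = √((½)*(⅕)*215 + 6691) = √(43/2 + 6691) = √(13425/2) = 5*√1074/2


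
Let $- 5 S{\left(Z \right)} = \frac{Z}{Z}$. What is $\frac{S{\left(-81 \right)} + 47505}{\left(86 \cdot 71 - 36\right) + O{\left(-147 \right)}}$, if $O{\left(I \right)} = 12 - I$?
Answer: $\frac{237524}{31145} \approx 7.6264$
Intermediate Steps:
$S{\left(Z \right)} = - \frac{1}{5}$ ($S{\left(Z \right)} = - \frac{Z \frac{1}{Z}}{5} = \left(- \frac{1}{5}\right) 1 = - \frac{1}{5}$)
$\frac{S{\left(-81 \right)} + 47505}{\left(86 \cdot 71 - 36\right) + O{\left(-147 \right)}} = \frac{- \frac{1}{5} + 47505}{\left(86 \cdot 71 - 36\right) + \left(12 - -147\right)} = \frac{237524}{5 \left(\left(6106 - 36\right) + \left(12 + 147\right)\right)} = \frac{237524}{5 \left(6070 + 159\right)} = \frac{237524}{5 \cdot 6229} = \frac{237524}{5} \cdot \frac{1}{6229} = \frac{237524}{31145}$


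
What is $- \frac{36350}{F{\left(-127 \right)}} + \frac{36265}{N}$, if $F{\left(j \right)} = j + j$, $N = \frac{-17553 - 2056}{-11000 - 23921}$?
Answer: $\frac{161190471830}{2490343} \approx 64726.0$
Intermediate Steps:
$N = \frac{19609}{34921}$ ($N = - \frac{19609}{-34921} = \left(-19609\right) \left(- \frac{1}{34921}\right) = \frac{19609}{34921} \approx 0.56152$)
$F{\left(j \right)} = 2 j$
$- \frac{36350}{F{\left(-127 \right)}} + \frac{36265}{N} = - \frac{36350}{2 \left(-127\right)} + \frac{36265}{\frac{19609}{34921}} = - \frac{36350}{-254} + 36265 \cdot \frac{34921}{19609} = \left(-36350\right) \left(- \frac{1}{254}\right) + \frac{1266410065}{19609} = \frac{18175}{127} + \frac{1266410065}{19609} = \frac{161190471830}{2490343}$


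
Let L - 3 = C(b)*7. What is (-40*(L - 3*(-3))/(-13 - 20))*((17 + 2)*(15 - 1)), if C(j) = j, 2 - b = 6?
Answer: -170240/33 ≈ -5158.8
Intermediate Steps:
b = -4 (b = 2 - 1*6 = 2 - 6 = -4)
L = -25 (L = 3 - 4*7 = 3 - 28 = -25)
(-40*(L - 3*(-3))/(-13 - 20))*((17 + 2)*(15 - 1)) = (-40*(-25 - 3*(-3))/(-13 - 20))*((17 + 2)*(15 - 1)) = (-40*(-25 + 9)/(-33))*(19*14) = -(-640)*(-1)/33*266 = -40*16/33*266 = -640/33*266 = -170240/33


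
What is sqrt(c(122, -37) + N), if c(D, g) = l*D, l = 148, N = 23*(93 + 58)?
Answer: sqrt(21529) ≈ 146.73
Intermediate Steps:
N = 3473 (N = 23*151 = 3473)
c(D, g) = 148*D
sqrt(c(122, -37) + N) = sqrt(148*122 + 3473) = sqrt(18056 + 3473) = sqrt(21529)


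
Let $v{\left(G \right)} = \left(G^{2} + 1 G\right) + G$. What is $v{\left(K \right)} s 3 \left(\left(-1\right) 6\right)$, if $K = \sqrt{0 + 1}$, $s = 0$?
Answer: $0$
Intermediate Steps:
$K = 1$ ($K = \sqrt{1} = 1$)
$v{\left(G \right)} = G^{2} + 2 G$ ($v{\left(G \right)} = \left(G^{2} + G\right) + G = \left(G + G^{2}\right) + G = G^{2} + 2 G$)
$v{\left(K \right)} s 3 \left(\left(-1\right) 6\right) = 1 \left(2 + 1\right) 0 \cdot 3 \left(\left(-1\right) 6\right) = 1 \cdot 3 \cdot 0 \cdot 3 \left(-6\right) = 3 \cdot 0 \left(-18\right) = 0 \left(-18\right) = 0$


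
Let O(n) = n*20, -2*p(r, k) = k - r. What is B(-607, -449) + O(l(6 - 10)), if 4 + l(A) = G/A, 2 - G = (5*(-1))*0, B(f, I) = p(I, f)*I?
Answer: -35561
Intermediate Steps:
p(r, k) = r/2 - k/2 (p(r, k) = -(k - r)/2 = r/2 - k/2)
B(f, I) = I*(I/2 - f/2) (B(f, I) = (I/2 - f/2)*I = I*(I/2 - f/2))
G = 2 (G = 2 - 5*(-1)*0 = 2 - (-5)*0 = 2 - 1*0 = 2 + 0 = 2)
l(A) = -4 + 2/A
O(n) = 20*n
B(-607, -449) + O(l(6 - 10)) = (1/2)*(-449)*(-449 - 1*(-607)) + 20*(-4 + 2/(6 - 10)) = (1/2)*(-449)*(-449 + 607) + 20*(-4 + 2/(-4)) = (1/2)*(-449)*158 + 20*(-4 + 2*(-1/4)) = -35471 + 20*(-4 - 1/2) = -35471 + 20*(-9/2) = -35471 - 90 = -35561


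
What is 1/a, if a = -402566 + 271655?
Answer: -1/130911 ≈ -7.6388e-6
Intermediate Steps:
a = -130911
1/a = 1/(-130911) = -1/130911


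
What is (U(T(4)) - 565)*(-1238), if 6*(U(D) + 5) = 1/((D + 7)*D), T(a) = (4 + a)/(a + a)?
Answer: 16935221/24 ≈ 7.0563e+5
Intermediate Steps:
T(a) = (4 + a)/(2*a) (T(a) = (4 + a)/((2*a)) = (1/(2*a))*(4 + a) = (4 + a)/(2*a))
U(D) = -5 + 1/(6*D*(7 + D)) (U(D) = -5 + (1/((D + 7)*D))/6 = -5 + (1/((7 + D)*D))/6 = -5 + (1/(D*(7 + D)))/6 = -5 + 1/(6*D*(7 + D)))
(U(T(4)) - 565)*(-1238) = ((1 - 105*(4 + 4)/4 - 30*(4 + 4)²/64)/(6*(((½)*(4 + 4)/4))*(7 + (½)*(4 + 4)/4)) - 565)*(-1238) = ((1 - 105*8/4 - 30*1²)/(6*(((½)*(¼)*8))*(7 + (½)*(¼)*8)) - 565)*(-1238) = ((⅙)*(1 - 210*1 - 30*1²)/(1*(7 + 1)) - 565)*(-1238) = ((⅙)*1*(1 - 210 - 30*1)/8 - 565)*(-1238) = ((⅙)*1*(⅛)*(1 - 210 - 30) - 565)*(-1238) = ((⅙)*1*(⅛)*(-239) - 565)*(-1238) = (-239/48 - 565)*(-1238) = -27359/48*(-1238) = 16935221/24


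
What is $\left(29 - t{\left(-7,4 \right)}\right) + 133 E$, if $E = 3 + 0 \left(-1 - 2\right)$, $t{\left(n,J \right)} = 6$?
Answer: $422$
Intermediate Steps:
$E = 3$ ($E = 3 + 0 \left(-3\right) = 3 + 0 = 3$)
$\left(29 - t{\left(-7,4 \right)}\right) + 133 E = \left(29 - 6\right) + 133 \cdot 3 = \left(29 - 6\right) + 399 = 23 + 399 = 422$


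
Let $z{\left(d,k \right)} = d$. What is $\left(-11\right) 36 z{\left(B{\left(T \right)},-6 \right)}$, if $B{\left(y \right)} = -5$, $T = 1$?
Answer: $1980$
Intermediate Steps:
$\left(-11\right) 36 z{\left(B{\left(T \right)},-6 \right)} = \left(-11\right) 36 \left(-5\right) = \left(-396\right) \left(-5\right) = 1980$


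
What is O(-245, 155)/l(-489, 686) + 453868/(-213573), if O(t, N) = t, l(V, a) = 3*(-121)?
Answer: -37476233/25842333 ≈ -1.4502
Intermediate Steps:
l(V, a) = -363
O(-245, 155)/l(-489, 686) + 453868/(-213573) = -245/(-363) + 453868/(-213573) = -245*(-1/363) + 453868*(-1/213573) = 245/363 - 453868/213573 = -37476233/25842333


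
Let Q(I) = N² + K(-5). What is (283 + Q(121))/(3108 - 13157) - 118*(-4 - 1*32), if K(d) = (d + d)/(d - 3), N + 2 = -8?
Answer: 170751071/40196 ≈ 4248.0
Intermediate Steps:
N = -10 (N = -2 - 8 = -10)
K(d) = 2*d/(-3 + d) (K(d) = (2*d)/(-3 + d) = 2*d/(-3 + d))
Q(I) = 405/4 (Q(I) = (-10)² + 2*(-5)/(-3 - 5) = 100 + 2*(-5)/(-8) = 100 + 2*(-5)*(-⅛) = 100 + 5/4 = 405/4)
(283 + Q(121))/(3108 - 13157) - 118*(-4 - 1*32) = (283 + 405/4)/(3108 - 13157) - 118*(-4 - 1*32) = (1537/4)/(-10049) - 118*(-4 - 32) = (1537/4)*(-1/10049) - 118*(-36) = -1537/40196 - 1*(-4248) = -1537/40196 + 4248 = 170751071/40196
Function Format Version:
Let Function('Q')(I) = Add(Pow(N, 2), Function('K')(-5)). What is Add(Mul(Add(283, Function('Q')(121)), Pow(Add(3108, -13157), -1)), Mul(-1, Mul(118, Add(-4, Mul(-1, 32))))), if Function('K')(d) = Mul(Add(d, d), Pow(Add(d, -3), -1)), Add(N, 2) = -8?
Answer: Rational(170751071, 40196) ≈ 4248.0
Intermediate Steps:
N = -10 (N = Add(-2, -8) = -10)
Function('K')(d) = Mul(2, d, Pow(Add(-3, d), -1)) (Function('K')(d) = Mul(Mul(2, d), Pow(Add(-3, d), -1)) = Mul(2, d, Pow(Add(-3, d), -1)))
Function('Q')(I) = Rational(405, 4) (Function('Q')(I) = Add(Pow(-10, 2), Mul(2, -5, Pow(Add(-3, -5), -1))) = Add(100, Mul(2, -5, Pow(-8, -1))) = Add(100, Mul(2, -5, Rational(-1, 8))) = Add(100, Rational(5, 4)) = Rational(405, 4))
Add(Mul(Add(283, Function('Q')(121)), Pow(Add(3108, -13157), -1)), Mul(-1, Mul(118, Add(-4, Mul(-1, 32))))) = Add(Mul(Add(283, Rational(405, 4)), Pow(Add(3108, -13157), -1)), Mul(-1, Mul(118, Add(-4, Mul(-1, 32))))) = Add(Mul(Rational(1537, 4), Pow(-10049, -1)), Mul(-1, Mul(118, Add(-4, -32)))) = Add(Mul(Rational(1537, 4), Rational(-1, 10049)), Mul(-1, Mul(118, -36))) = Add(Rational(-1537, 40196), Mul(-1, -4248)) = Add(Rational(-1537, 40196), 4248) = Rational(170751071, 40196)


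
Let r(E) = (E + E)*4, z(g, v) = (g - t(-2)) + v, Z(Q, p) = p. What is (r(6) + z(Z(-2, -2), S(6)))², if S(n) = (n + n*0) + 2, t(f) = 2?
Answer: 2704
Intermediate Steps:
S(n) = 2 + n (S(n) = (n + 0) + 2 = n + 2 = 2 + n)
z(g, v) = -2 + g + v (z(g, v) = (g - 1*2) + v = (g - 2) + v = (-2 + g) + v = -2 + g + v)
r(E) = 8*E (r(E) = (2*E)*4 = 8*E)
(r(6) + z(Z(-2, -2), S(6)))² = (8*6 + (-2 - 2 + (2 + 6)))² = (48 + (-2 - 2 + 8))² = (48 + 4)² = 52² = 2704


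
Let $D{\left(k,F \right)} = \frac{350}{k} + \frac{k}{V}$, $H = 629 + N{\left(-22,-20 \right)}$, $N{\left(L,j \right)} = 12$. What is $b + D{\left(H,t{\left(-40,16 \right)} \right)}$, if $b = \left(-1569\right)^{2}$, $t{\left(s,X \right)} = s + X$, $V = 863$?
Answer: $\frac{1361805048194}{553183} \approx 2.4618 \cdot 10^{6}$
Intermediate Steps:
$t{\left(s,X \right)} = X + s$
$H = 641$ ($H = 629 + 12 = 641$)
$b = 2461761$
$D{\left(k,F \right)} = \frac{350}{k} + \frac{k}{863}$
$b + D{\left(H,t{\left(-40,16 \right)} \right)} = 2461761 + \left(\frac{350}{641} + \frac{1}{863} \cdot 641\right) = 2461761 + \left(350 \cdot \frac{1}{641} + \frac{641}{863}\right) = 2461761 + \left(\frac{350}{641} + \frac{641}{863}\right) = 2461761 + \frac{712931}{553183} = \frac{1361805048194}{553183}$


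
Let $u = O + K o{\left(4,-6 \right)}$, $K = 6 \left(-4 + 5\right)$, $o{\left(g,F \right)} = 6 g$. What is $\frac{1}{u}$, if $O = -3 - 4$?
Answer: $\frac{1}{137} \approx 0.0072993$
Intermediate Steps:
$O = -7$
$K = 6$ ($K = 6 \cdot 1 = 6$)
$u = 137$ ($u = -7 + 6 \cdot 6 \cdot 4 = -7 + 6 \cdot 24 = -7 + 144 = 137$)
$\frac{1}{u} = \frac{1}{137}$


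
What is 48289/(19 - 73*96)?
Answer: -48289/6989 ≈ -6.9093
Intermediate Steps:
48289/(19 - 73*96) = 48289/(19 - 7008) = 48289/(-6989) = 48289*(-1/6989) = -48289/6989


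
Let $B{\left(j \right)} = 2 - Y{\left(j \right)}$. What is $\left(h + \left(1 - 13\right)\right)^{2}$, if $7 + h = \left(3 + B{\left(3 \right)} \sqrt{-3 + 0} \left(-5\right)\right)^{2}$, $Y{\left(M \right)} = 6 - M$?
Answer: $4525 - 5100 i \sqrt{3} \approx 4525.0 - 8833.5 i$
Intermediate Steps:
$B{\left(j \right)} = -4 + j$ ($B{\left(j \right)} = 2 - \left(6 - j\right) = 2 + \left(-6 + j\right) = -4 + j$)
$h = -7 + \left(3 + 5 i \sqrt{3}\right)^{2}$ ($h = -7 + \left(3 + \left(-4 + 3\right) \sqrt{-3 + 0} \left(-5\right)\right)^{2} = -7 + \left(3 + - \sqrt{-3} \left(-5\right)\right)^{2} = -7 + \left(3 + - i \sqrt{3} \left(-5\right)\right)^{2} = -7 + \left(3 + 5 i \sqrt{3}\right)^{2} \approx -73.0 + 51.962 i$)
$\left(h + \left(1 - 13\right)\right)^{2} = \left(\left(-73 + 30 i \sqrt{3}\right) + \left(1 - 13\right)\right)^{2} = \left(\left(-73 + 30 i \sqrt{3}\right) - 12\right)^{2} = \left(-85 + 30 i \sqrt{3}\right)^{2}$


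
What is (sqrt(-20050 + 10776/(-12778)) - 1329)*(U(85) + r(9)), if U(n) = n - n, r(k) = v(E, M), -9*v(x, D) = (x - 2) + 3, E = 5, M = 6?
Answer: 886 - 2*I*sqrt(818461809982)/19167 ≈ 886.0 - 94.401*I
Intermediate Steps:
v(x, D) = -1/9 - x/9 (v(x, D) = -((x - 2) + 3)/9 = -((-2 + x) + 3)/9 = -(1 + x)/9 = -1/9 - x/9)
r(k) = -2/3 (r(k) = -1/9 - 1/9*5 = -1/9 - 5/9 = -2/3)
U(n) = 0
(sqrt(-20050 + 10776/(-12778)) - 1329)*(U(85) + r(9)) = (sqrt(-20050 + 10776/(-12778)) - 1329)*(0 - 2/3) = (sqrt(-20050 + 10776*(-1/12778)) - 1329)*(-2/3) = (sqrt(-20050 - 5388/6389) - 1329)*(-2/3) = (sqrt(-128104838/6389) - 1329)*(-2/3) = (I*sqrt(818461809982)/6389 - 1329)*(-2/3) = (-1329 + I*sqrt(818461809982)/6389)*(-2/3) = 886 - 2*I*sqrt(818461809982)/19167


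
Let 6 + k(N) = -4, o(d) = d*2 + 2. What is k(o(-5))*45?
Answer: -450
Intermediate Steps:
o(d) = 2 + 2*d (o(d) = 2*d + 2 = 2 + 2*d)
k(N) = -10 (k(N) = -6 - 4 = -10)
k(o(-5))*45 = -10*45 = -450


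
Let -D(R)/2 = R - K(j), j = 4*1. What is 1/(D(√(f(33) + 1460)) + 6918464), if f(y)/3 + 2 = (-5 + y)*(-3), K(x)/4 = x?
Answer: 864812/5983198362151 + √1202/23932793448604 ≈ 1.4454e-7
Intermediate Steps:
j = 4
K(x) = 4*x
f(y) = 39 - 9*y (f(y) = -6 + 3*((-5 + y)*(-3)) = -6 + 3*(15 - 3*y) = -6 + (45 - 9*y) = 39 - 9*y)
D(R) = 32 - 2*R (D(R) = -2*(R - 4*4) = -2*(R - 1*16) = -2*(R - 16) = -2*(-16 + R) = 32 - 2*R)
1/(D(√(f(33) + 1460)) + 6918464) = 1/((32 - 2*√((39 - 9*33) + 1460)) + 6918464) = 1/((32 - 2*√((39 - 297) + 1460)) + 6918464) = 1/((32 - 2*√(-258 + 1460)) + 6918464) = 1/((32 - 2*√1202) + 6918464) = 1/(6918496 - 2*√1202)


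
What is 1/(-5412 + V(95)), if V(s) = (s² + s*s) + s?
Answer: 1/12733 ≈ 7.8536e-5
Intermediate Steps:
V(s) = s + 2*s² (V(s) = (s² + s²) + s = 2*s² + s = s + 2*s²)
1/(-5412 + V(95)) = 1/(-5412 + 95*(1 + 2*95)) = 1/(-5412 + 95*(1 + 190)) = 1/(-5412 + 95*191) = 1/(-5412 + 18145) = 1/12733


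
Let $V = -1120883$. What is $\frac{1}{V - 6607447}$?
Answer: $- \frac{1}{7728330} \approx -1.2939 \cdot 10^{-7}$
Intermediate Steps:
$\frac{1}{V - 6607447} = \frac{1}{-1120883 - 6607447} = \frac{1}{-7728330} = - \frac{1}{7728330}$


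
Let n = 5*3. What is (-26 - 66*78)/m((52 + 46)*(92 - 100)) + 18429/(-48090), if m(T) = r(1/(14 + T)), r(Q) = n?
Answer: -16606273/48090 ≈ -345.32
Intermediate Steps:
n = 15
r(Q) = 15
m(T) = 15
(-26 - 66*78)/m((52 + 46)*(92 - 100)) + 18429/(-48090) = (-26 - 66*78)/15 + 18429/(-48090) = (-26 - 5148)*(1/15) + 18429*(-1/48090) = -5174*1/15 - 6143/16030 = -5174/15 - 6143/16030 = -16606273/48090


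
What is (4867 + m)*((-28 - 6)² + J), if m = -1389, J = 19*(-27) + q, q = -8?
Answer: 2208530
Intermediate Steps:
J = -521 (J = 19*(-27) - 8 = -513 - 8 = -521)
(4867 + m)*((-28 - 6)² + J) = (4867 - 1389)*((-28 - 6)² - 521) = 3478*((-34)² - 521) = 3478*(1156 - 521) = 3478*635 = 2208530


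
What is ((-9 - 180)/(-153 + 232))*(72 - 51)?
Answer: -3969/79 ≈ -50.240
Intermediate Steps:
((-9 - 180)/(-153 + 232))*(72 - 51) = -189/79*21 = -3969/79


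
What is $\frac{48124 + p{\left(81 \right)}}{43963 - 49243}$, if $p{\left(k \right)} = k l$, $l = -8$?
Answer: $- \frac{1079}{120} \approx -8.9917$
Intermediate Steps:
$p{\left(k \right)} = - 8 k$ ($p{\left(k \right)} = k \left(-8\right) = - 8 k$)
$\frac{48124 + p{\left(81 \right)}}{43963 - 49243} = \frac{48124 - 648}{43963 - 49243} = \frac{48124 - 648}{-5280} = 47476 \left(- \frac{1}{5280}\right) = - \frac{1079}{120}$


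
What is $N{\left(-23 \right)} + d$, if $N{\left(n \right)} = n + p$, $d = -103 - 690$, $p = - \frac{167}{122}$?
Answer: $- \frac{99719}{122} \approx -817.37$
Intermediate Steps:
$p = - \frac{167}{122}$ ($p = \left(-167\right) \frac{1}{122} = - \frac{167}{122} \approx -1.3689$)
$d = -793$ ($d = -103 - 690 = -793$)
$N{\left(n \right)} = - \frac{167}{122} + n$ ($N{\left(n \right)} = n - \frac{167}{122} = - \frac{167}{122} + n$)
$N{\left(-23 \right)} + d = \left(- \frac{167}{122} - 23\right) - 793 = - \frac{2973}{122} - 793 = - \frac{99719}{122}$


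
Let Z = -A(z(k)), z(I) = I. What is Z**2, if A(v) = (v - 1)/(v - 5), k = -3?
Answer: 1/4 ≈ 0.25000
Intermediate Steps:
A(v) = (-1 + v)/(-5 + v)
Z = -1/2 (Z = -(-1 - 3)/(-5 - 3) = -(-4)/(-8) = -(-1)*(-4)/8 = -1*1/2 = -1/2 ≈ -0.50000)
Z**2 = (-1/2)**2 = 1/4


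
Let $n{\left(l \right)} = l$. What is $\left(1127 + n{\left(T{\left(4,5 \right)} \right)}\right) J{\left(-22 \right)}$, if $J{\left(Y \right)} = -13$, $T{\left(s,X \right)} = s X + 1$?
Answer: $-14924$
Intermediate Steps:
$T{\left(s,X \right)} = 1 + X s$ ($T{\left(s,X \right)} = X s + 1 = 1 + X s$)
$\left(1127 + n{\left(T{\left(4,5 \right)} \right)}\right) J{\left(-22 \right)} = \left(1127 + \left(1 + 5 \cdot 4\right)\right) \left(-13\right) = \left(1127 + \left(1 + 20\right)\right) \left(-13\right) = \left(1127 + 21\right) \left(-13\right) = 1148 \left(-13\right) = -14924$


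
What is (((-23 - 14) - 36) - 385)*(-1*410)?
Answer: 187780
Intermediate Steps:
(((-23 - 14) - 36) - 385)*(-1*410) = ((-37 - 36) - 385)*(-410) = (-73 - 385)*(-410) = -458*(-410) = 187780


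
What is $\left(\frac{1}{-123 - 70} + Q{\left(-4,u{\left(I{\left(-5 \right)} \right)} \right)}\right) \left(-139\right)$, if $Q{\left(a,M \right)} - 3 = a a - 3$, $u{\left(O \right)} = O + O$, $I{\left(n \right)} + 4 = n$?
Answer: $- \frac{429093}{193} \approx -2223.3$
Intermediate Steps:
$I{\left(n \right)} = -4 + n$
$u{\left(O \right)} = 2 O$
$Q{\left(a,M \right)} = a^{2}$ ($Q{\left(a,M \right)} = 3 + \left(a a - 3\right) = 3 + \left(a^{2} - 3\right) = 3 + \left(-3 + a^{2}\right) = a^{2}$)
$\left(\frac{1}{-123 - 70} + Q{\left(-4,u{\left(I{\left(-5 \right)} \right)} \right)}\right) \left(-139\right) = \left(\frac{1}{-123 - 70} + \left(-4\right)^{2}\right) \left(-139\right) = \left(\frac{1}{-193} + 16\right) \left(-139\right) = \left(- \frac{1}{193} + 16\right) \left(-139\right) = \frac{3087}{193} \left(-139\right) = - \frac{429093}{193}$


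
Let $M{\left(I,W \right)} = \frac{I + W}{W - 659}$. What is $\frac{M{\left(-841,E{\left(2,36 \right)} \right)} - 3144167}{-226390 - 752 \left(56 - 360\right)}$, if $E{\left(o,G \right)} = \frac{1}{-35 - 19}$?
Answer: $- \frac{55945712807}{39465983} \approx -1417.6$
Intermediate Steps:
$E{\left(o,G \right)} = - \frac{1}{54}$ ($E{\left(o,G \right)} = \frac{1}{-54} = - \frac{1}{54}$)
$M{\left(I,W \right)} = \frac{I + W}{-659 + W}$
$\frac{M{\left(-841,E{\left(2,36 \right)} \right)} - 3144167}{-226390 - 752 \left(56 - 360\right)} = \frac{\frac{-841 - \frac{1}{54}}{-659 - \frac{1}{54}} - 3144167}{-226390 - 752 \left(56 - 360\right)} = \frac{\frac{1}{- \frac{35587}{54}} \left(- \frac{45415}{54}\right) - 3144167}{-226390 - -228608} = \frac{\left(- \frac{54}{35587}\right) \left(- \frac{45415}{54}\right) - 3144167}{-226390 + 228608} = \frac{\frac{45415}{35587} - 3144167}{2218} = \left(- \frac{111891425614}{35587}\right) \frac{1}{2218} = - \frac{55945712807}{39465983}$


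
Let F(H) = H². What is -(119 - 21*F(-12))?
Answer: 2905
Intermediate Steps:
-(119 - 21*F(-12)) = -(119 - 21*(-12)²) = -(119 - 21*144) = -(119 - 3024) = -1*(-2905) = 2905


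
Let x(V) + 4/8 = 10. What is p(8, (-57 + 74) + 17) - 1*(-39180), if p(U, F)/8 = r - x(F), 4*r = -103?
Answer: 38898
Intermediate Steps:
r = -103/4 (r = (1/4)*(-103) = -103/4 ≈ -25.750)
x(V) = 19/2 (x(V) = -1/2 + 10 = 19/2)
p(U, F) = -282 (p(U, F) = 8*(-103/4 - 1*19/2) = 8*(-103/4 - 19/2) = 8*(-141/4) = -282)
p(8, (-57 + 74) + 17) - 1*(-39180) = -282 - 1*(-39180) = -282 + 39180 = 38898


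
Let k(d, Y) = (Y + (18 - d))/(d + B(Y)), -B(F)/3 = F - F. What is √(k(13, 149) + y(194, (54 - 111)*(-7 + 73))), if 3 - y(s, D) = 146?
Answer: I*√22165/13 ≈ 11.452*I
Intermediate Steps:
B(F) = 0 (B(F) = -3*(F - F) = -3*0 = 0)
y(s, D) = -143 (y(s, D) = 3 - 1*146 = 3 - 146 = -143)
k(d, Y) = (18 + Y - d)/d (k(d, Y) = (Y + (18 - d))/(d + 0) = (18 + Y - d)/d)
√(k(13, 149) + y(194, (54 - 111)*(-7 + 73))) = √((18 + 149 - 1*13)/13 - 143) = √((18 + 149 - 13)/13 - 143) = √((1/13)*154 - 143) = √(154/13 - 143) = √(-1705/13) = I*√22165/13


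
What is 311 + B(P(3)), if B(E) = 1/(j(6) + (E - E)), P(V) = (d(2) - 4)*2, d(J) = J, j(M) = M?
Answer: 1867/6 ≈ 311.17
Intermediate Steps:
P(V) = -4 (P(V) = (2 - 4)*2 = -2*2 = -4)
B(E) = ⅙ (B(E) = 1/(6 + (E - E)) = 1/(6 + 0) = 1/6 = ⅙)
311 + B(P(3)) = 311 + ⅙ = 1867/6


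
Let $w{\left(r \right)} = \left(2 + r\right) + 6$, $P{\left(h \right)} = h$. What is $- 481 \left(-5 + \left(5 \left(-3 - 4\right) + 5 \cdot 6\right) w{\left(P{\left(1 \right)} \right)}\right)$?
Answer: $24050$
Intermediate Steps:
$w{\left(r \right)} = 8 + r$
$- 481 \left(-5 + \left(5 \left(-3 - 4\right) + 5 \cdot 6\right) w{\left(P{\left(1 \right)} \right)}\right) = - 481 \left(-5 + \left(5 \left(-3 - 4\right) + 5 \cdot 6\right) \left(8 + 1\right)\right) = - 481 \left(-5 + \left(5 \left(-7\right) + 30\right) 9\right) = - 481 \left(-5 + \left(-35 + 30\right) 9\right) = - 481 \left(-5 - 45\right) = \left(-481\right) \left(-50\right) = 24050$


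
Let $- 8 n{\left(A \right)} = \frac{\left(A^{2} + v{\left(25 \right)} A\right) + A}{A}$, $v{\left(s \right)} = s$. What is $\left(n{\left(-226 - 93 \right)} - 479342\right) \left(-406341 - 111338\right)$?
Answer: $\frac{1985010617797}{8} \approx 2.4813 \cdot 10^{11}$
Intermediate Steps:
$n{\left(A \right)} = - \frac{A^{2} + 26 A}{8 A}$ ($n{\left(A \right)} = - \frac{\left(\left(A^{2} + 25 A\right) + A\right) \frac{1}{A}}{8} = - \frac{\left(A^{2} + 26 A\right) \frac{1}{A}}{8} = - \frac{\frac{1}{A} \left(A^{2} + 26 A\right)}{8} = - \frac{A^{2} + 26 A}{8 A}$)
$\left(n{\left(-226 - 93 \right)} - 479342\right) \left(-406341 - 111338\right) = \left(\left(- \frac{13}{4} - \frac{-226 - 93}{8}\right) - 479342\right) \left(-406341 - 111338\right) = \left(\left(- \frac{13}{4} - - \frac{319}{8}\right) - 479342\right) \left(-517679\right) = \left(\left(- \frac{13}{4} + \frac{319}{8}\right) - 479342\right) \left(-517679\right) = \left(\frac{293}{8} - 479342\right) \left(-517679\right) = \left(- \frac{3834443}{8}\right) \left(-517679\right) = \frac{1985010617797}{8}$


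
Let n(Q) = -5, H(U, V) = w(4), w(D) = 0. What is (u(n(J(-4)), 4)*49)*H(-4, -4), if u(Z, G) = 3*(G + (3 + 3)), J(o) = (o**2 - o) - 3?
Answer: 0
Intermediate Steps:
H(U, V) = 0
J(o) = -3 + o**2 - o
u(Z, G) = 18 + 3*G (u(Z, G) = 3*(G + 6) = 3*(6 + G) = 18 + 3*G)
(u(n(J(-4)), 4)*49)*H(-4, -4) = ((18 + 3*4)*49)*0 = ((18 + 12)*49)*0 = (30*49)*0 = 1470*0 = 0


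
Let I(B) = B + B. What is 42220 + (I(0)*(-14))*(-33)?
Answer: 42220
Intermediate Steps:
I(B) = 2*B
42220 + (I(0)*(-14))*(-33) = 42220 + ((2*0)*(-14))*(-33) = 42220 + (0*(-14))*(-33) = 42220 + 0*(-33) = 42220 + 0 = 42220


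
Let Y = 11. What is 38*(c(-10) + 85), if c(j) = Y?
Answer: 3648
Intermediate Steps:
c(j) = 11
38*(c(-10) + 85) = 38*(11 + 85) = 38*96 = 3648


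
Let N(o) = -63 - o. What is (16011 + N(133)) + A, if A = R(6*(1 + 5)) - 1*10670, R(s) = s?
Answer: 5181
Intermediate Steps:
A = -10634 (A = 6*(1 + 5) - 1*10670 = 6*6 - 10670 = 36 - 10670 = -10634)
(16011 + N(133)) + A = (16011 + (-63 - 1*133)) - 10634 = (16011 + (-63 - 133)) - 10634 = (16011 - 196) - 10634 = 15815 - 10634 = 5181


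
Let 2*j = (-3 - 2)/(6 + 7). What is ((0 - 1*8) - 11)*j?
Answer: 95/26 ≈ 3.6538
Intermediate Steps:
j = -5/26 (j = ((-3 - 2)/(6 + 7))/2 = (-5/13)/2 = (-5*1/13)/2 = (½)*(-5/13) = -5/26 ≈ -0.19231)
((0 - 1*8) - 11)*j = ((0 - 1*8) - 11)*(-5/26) = ((0 - 8) - 11)*(-5/26) = (-8 - 11)*(-5/26) = -19*(-5/26) = 95/26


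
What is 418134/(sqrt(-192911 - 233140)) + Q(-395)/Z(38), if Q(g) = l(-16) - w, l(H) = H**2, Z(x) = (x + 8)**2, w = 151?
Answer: 105/2116 - 139378*I*sqrt(47339)/47339 ≈ 0.049622 - 640.6*I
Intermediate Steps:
Z(x) = (8 + x)**2
Q(g) = 105 (Q(g) = (-16)**2 - 1*151 = 256 - 151 = 105)
418134/(sqrt(-192911 - 233140)) + Q(-395)/Z(38) = 418134/(sqrt(-192911 - 233140)) + 105/((8 + 38)**2) = 418134/(sqrt(-426051)) + 105/(46**2) = 418134/((3*I*sqrt(47339))) + 105/2116 = 418134*(-I*sqrt(47339)/142017) + 105*(1/2116) = -139378*I*sqrt(47339)/47339 + 105/2116 = 105/2116 - 139378*I*sqrt(47339)/47339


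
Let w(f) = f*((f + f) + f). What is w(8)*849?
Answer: 163008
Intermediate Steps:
w(f) = 3*f² (w(f) = f*(2*f + f) = f*(3*f) = 3*f²)
w(8)*849 = (3*8²)*849 = (3*64)*849 = 192*849 = 163008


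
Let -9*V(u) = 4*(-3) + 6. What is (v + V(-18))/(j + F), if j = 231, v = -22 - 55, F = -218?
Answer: -229/39 ≈ -5.8718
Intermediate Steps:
v = -77
V(u) = ⅔ (V(u) = -(4*(-3) + 6)/9 = -(-12 + 6)/9 = -⅑*(-6) = ⅔)
(v + V(-18))/(j + F) = (-77 + ⅔)/(231 - 218) = -229/3/13 = -229/3*1/13 = -229/39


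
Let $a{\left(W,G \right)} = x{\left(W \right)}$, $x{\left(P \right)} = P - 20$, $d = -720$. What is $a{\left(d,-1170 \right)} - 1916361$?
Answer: $-1917101$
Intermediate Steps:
$x{\left(P \right)} = -20 + P$
$a{\left(W,G \right)} = -20 + W$
$a{\left(d,-1170 \right)} - 1916361 = \left(-20 - 720\right) - 1916361 = -740 - 1916361 = -1917101$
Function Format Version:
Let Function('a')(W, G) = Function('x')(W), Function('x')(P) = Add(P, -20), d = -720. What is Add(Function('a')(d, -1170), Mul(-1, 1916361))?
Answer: -1917101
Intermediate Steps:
Function('x')(P) = Add(-20, P)
Function('a')(W, G) = Add(-20, W)
Add(Function('a')(d, -1170), Mul(-1, 1916361)) = Add(Add(-20, -720), Mul(-1, 1916361)) = Add(-740, -1916361) = -1917101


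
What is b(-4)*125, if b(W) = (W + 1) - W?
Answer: 125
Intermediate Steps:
b(W) = 1 (b(W) = (1 + W) - W = 1)
b(-4)*125 = 1*125 = 125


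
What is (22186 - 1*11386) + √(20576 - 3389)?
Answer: 10800 + √17187 ≈ 10931.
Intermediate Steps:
(22186 - 1*11386) + √(20576 - 3389) = (22186 - 11386) + √17187 = 10800 + √17187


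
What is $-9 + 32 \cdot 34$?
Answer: $1079$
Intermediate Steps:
$-9 + 32 \cdot 34 = -9 + 1088 = 1079$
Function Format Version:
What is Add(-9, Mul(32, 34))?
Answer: 1079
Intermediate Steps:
Add(-9, Mul(32, 34)) = Add(-9, 1088) = 1079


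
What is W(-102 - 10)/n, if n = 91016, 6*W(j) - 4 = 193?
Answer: 197/546096 ≈ 0.00036074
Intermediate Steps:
W(j) = 197/6 (W(j) = ⅔ + (⅙)*193 = ⅔ + 193/6 = 197/6)
W(-102 - 10)/n = (197/6)/91016 = (197/6)*(1/91016) = 197/546096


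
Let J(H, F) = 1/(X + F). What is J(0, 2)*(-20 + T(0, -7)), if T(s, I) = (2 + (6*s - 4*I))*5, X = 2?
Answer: 65/2 ≈ 32.500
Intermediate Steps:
J(H, F) = 1/(2 + F)
T(s, I) = 10 - 20*I + 30*s (T(s, I) = (2 + (-4*I + 6*s))*5 = (2 - 4*I + 6*s)*5 = 10 - 20*I + 30*s)
J(0, 2)*(-20 + T(0, -7)) = (-20 + (10 - 20*(-7) + 30*0))/(2 + 2) = (-20 + (10 + 140 + 0))/4 = (-20 + 150)/4 = (¼)*130 = 65/2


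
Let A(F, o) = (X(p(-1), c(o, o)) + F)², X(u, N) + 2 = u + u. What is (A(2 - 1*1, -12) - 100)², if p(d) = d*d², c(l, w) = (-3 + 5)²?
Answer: 8281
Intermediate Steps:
c(l, w) = 4 (c(l, w) = 2² = 4)
p(d) = d³
X(u, N) = -2 + 2*u (X(u, N) = -2 + (u + u) = -2 + 2*u)
A(F, o) = (-4 + F)² (A(F, o) = ((-2 + 2*(-1)³) + F)² = ((-2 + 2*(-1)) + F)² = ((-2 - 2) + F)² = (-4 + F)²)
(A(2 - 1*1, -12) - 100)² = ((4 - (2 - 1*1))² - 100)² = ((4 - (2 - 1))² - 100)² = ((4 - 1*1)² - 100)² = ((4 - 1)² - 100)² = (3² - 100)² = (9 - 100)² = (-91)² = 8281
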